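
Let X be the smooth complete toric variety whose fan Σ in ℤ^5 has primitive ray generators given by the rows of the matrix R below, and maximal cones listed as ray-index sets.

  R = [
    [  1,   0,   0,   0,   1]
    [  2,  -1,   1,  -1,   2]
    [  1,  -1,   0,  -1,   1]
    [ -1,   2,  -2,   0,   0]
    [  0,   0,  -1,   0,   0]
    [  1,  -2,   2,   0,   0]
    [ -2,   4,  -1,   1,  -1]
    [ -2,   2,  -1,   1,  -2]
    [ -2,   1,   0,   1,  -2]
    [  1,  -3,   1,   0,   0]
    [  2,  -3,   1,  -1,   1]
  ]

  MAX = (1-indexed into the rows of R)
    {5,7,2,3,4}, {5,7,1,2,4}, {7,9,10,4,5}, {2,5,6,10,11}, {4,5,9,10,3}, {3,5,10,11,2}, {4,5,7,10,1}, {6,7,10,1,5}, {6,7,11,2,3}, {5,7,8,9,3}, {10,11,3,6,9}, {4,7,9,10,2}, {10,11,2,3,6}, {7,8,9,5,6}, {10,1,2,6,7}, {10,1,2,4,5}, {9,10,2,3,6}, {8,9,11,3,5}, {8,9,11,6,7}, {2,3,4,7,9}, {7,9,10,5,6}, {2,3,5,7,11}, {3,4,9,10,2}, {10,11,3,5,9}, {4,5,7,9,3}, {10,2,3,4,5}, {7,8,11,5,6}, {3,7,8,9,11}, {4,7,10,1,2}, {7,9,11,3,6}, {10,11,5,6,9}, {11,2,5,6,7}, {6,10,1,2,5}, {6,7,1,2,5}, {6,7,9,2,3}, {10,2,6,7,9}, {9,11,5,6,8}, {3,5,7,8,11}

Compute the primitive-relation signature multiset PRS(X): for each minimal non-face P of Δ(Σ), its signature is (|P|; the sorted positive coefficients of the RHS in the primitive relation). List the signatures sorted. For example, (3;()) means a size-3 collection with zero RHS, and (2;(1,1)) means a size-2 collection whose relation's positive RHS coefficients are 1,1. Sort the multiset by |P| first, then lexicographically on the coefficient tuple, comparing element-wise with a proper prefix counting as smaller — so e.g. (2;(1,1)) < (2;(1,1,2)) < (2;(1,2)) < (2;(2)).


|primitive collections| = 17. Relations:

  • {4,6}:  v_{4} + v_{6} = 0  ⟹  sig = (2;())
  • {1,3}:  v_{1} + v_{3} = v_{2} + v_{5}  ⟹  sig = (2;(1,1))
  • {1,9}:  v_{1} + v_{9} = v_{7} + v_{10}  ⟹  sig = (2;(1,1))
  • {2,8}:  v_{2} + v_{8} = v_{7} + v_{11}  ⟹  sig = (2;(1,1))
  • {4,11}:  v_{4} + v_{11} = v_{3} + v_{5}  ⟹  sig = (2;(1,1))
  • {4,8}:  v_{4} + v_{8} = v_{3} + 2·v_{5} + v_{7} + v_{9}  ⟹  sig = (2;(1,1,1,2))
  • {1,8}:  v_{1} + v_{8} = 2·v_{5} + v_{6} + v_{7}  ⟹  sig = (2;(1,1,2))
  • {1,11}:  v_{1} + v_{11} = v_{2} + 2·v_{5} + v_{6}  ⟹  sig = (2;(1,1,2))
  • {8,10}:  v_{8} + v_{10} = 2·v_{5} + v_{6} + v_{9}  ⟹  sig = (2;(1,1,2))
  • {2,5,9}:  v_{2} + v_{5} + v_{9} = 0  ⟹  sig = (3;())
  • {3,7,10}:  v_{3} + v_{7} + v_{10} = 0  ⟹  sig = (3;())
  • {3,5,6}:  v_{3} + v_{5} + v_{6} = v_{11}  ⟹  sig = (3;(1))
  • {2,9,11}:  v_{2} + v_{9} + v_{11} = v_{3} + v_{6}  ⟹  sig = (3;(1,1))
  • {7,10,11}:  v_{7} + v_{10} + v_{11} = v_{5} + v_{6}  ⟹  sig = (3;(1,1))
  • {3,6,8}:  v_{3} + v_{6} + v_{8} = v_{7} + v_{9} + 2·v_{11}  ⟹  sig = (3;(1,1,2))
  • {2,5,7,10}:  v_{2} + v_{5} + v_{7} + v_{10} = v_{1}  ⟹  sig = (4;(1))
  • {5,7,9,11}:  v_{5} + v_{7} + v_{9} + v_{11} = v_{8}  ⟹  sig = (4;(1))

so the primitive-relation signature multiset is
    (2;())
    (2;(1,1))
    (2;(1,1))
    (2;(1,1))
    (2;(1,1))
    (2;(1,1,1,2))
    (2;(1,1,2))
    (2;(1,1,2))
    (2;(1,1,2))
    (3;())
    (3;())
    (3;(1))
    (3;(1,1))
    (3;(1,1))
    (3;(1,1,2))
    (4;(1))
    (4;(1))


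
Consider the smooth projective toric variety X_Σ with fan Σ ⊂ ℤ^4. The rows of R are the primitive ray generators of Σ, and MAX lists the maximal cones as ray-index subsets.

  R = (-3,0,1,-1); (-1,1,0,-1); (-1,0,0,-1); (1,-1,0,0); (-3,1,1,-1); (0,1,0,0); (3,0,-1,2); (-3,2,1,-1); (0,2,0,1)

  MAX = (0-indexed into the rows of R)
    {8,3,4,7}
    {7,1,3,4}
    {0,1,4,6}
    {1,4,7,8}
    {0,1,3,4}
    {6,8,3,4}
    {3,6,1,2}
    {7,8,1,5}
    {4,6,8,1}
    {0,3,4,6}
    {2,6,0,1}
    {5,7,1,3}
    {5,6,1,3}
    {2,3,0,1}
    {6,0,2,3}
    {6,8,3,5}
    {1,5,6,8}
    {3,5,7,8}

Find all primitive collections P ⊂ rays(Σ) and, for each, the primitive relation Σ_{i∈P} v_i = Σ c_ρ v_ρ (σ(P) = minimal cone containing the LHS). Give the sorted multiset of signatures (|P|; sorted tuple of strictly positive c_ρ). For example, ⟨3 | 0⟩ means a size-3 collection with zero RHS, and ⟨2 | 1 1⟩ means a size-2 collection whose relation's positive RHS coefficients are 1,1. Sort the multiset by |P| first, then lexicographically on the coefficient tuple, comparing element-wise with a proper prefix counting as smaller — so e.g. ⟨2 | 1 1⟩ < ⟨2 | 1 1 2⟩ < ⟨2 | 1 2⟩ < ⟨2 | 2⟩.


Primitive collections (12):

  P = {0,5}:  v_{0} + v_{5} = v_{4}  ⟹  sig = ⟨2 | 1⟩
  P = {2,5}:  v_{2} + v_{5} = v_{1}  ⟹  sig = ⟨2 | 1⟩
  P = {4,5}:  v_{4} + v_{5} = v_{7}  ⟹  sig = ⟨2 | 1⟩
  P = {6,7}:  v_{6} + v_{7} = v_{8}  ⟹  sig = ⟨2 | 1⟩
  P = {2,4}:  v_{2} + v_{4} = v_{0} + v_{1}  ⟹  sig = ⟨2 | 1 1⟩
  P = {2,7}:  v_{2} + v_{7} = v_{1} + v_{4}  ⟹  sig = ⟨2 | 1 1⟩
  P = {2,8}:  v_{2} + v_{8} = v_{1} + v_{4} + v_{6}  ⟹  sig = ⟨2 | 1 1 1⟩
  P = {0,8}:  v_{0} + v_{8} = 2·v_{4} + v_{6}  ⟹  sig = ⟨2 | 1 2⟩
  P = {0,7}:  v_{0} + v_{7} = 2·v_{4}  ⟹  sig = ⟨2 | 2⟩
  P = {1,3,8}:  v_{1} + v_{3} + v_{8} = 2·v_{5}  ⟹  sig = ⟨3 | 2⟩
  P = {0,1,3,6}:  v_{0} + v_{1} + v_{3} + v_{6} = 0  ⟹  sig = ⟨4 | 0⟩
  P = {1,3,4,6}:  v_{1} + v_{3} + v_{4} + v_{6} = v_{5}  ⟹  sig = ⟨4 | 1⟩

Sorted signature multiset PRS(X):
[⟨2 | 1⟩, ⟨2 | 1⟩, ⟨2 | 1⟩, ⟨2 | 1⟩, ⟨2 | 1 1⟩, ⟨2 | 1 1⟩, ⟨2 | 1 1 1⟩, ⟨2 | 1 2⟩, ⟨2 | 2⟩, ⟨3 | 2⟩, ⟨4 | 0⟩, ⟨4 | 1⟩]


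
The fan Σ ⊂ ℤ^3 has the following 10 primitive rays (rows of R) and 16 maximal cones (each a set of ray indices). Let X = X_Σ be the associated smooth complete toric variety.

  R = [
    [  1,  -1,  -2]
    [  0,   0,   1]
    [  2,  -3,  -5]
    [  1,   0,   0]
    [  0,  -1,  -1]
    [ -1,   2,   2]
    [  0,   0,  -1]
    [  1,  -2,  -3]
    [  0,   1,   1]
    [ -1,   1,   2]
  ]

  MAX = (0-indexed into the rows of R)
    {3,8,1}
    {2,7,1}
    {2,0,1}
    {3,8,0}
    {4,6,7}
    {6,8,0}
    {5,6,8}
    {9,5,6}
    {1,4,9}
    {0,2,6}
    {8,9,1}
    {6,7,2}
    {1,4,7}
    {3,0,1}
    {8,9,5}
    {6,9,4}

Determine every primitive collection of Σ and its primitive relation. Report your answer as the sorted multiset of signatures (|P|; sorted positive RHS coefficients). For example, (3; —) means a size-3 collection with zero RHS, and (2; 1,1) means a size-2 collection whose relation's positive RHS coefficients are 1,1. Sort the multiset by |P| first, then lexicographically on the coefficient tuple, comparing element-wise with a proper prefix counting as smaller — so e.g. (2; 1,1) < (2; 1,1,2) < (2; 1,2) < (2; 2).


Σ has 23 primitive collections:

  {0,9}:  v_{0} + v_{9} = 0  so sig = (2; —)
  {1,6}:  v_{1} + v_{6} = 0  so sig = (2; —)
  {4,8}:  v_{4} + v_{8} = 0  so sig = (2; —)
  {0,4}:  v_{0} + v_{4} = v_{7}  so sig = (2; 1)
  {0,7}:  v_{0} + v_{7} = v_{2}  so sig = (2; 1)
  {2,9}:  v_{2} + v_{9} = v_{7}  so sig = (2; 1)
  {5,7}:  v_{5} + v_{7} = v_{6}  so sig = (2; 1)
  {7,8}:  v_{7} + v_{8} = v_{0}  so sig = (2; 1)
  {7,9}:  v_{7} + v_{9} = v_{4}  so sig = (2; 1)
  {0,5}:  v_{0} + v_{5} = v_{6} + v_{8}  so sig = (2; 1,1)
  {1,5}:  v_{1} + v_{5} = v_{8} + v_{9}  so sig = (2; 1,1)
  {2,5}:  v_{2} + v_{5} = v_{0} + v_{6}  so sig = (2; 1,1)
  {3,4}:  v_{3} + v_{4} = v_{0} + v_{1}  so sig = (2; 1,1)
  {3,6}:  v_{3} + v_{6} = v_{0} + v_{8}  so sig = (2; 1,1)
  {3,9}:  v_{3} + v_{9} = v_{1} + v_{8}  so sig = (2; 1,1)
  {4,5}:  v_{4} + v_{5} = v_{6} + v_{9}  so sig = (2; 1,1)
  {3,7}:  v_{3} + v_{7} = 2·v_{0} + v_{1}  so sig = (2; 1,2)
  {2,3}:  v_{2} + v_{3} = 3·v_{0} + v_{1}  so sig = (2; 1,3)
  {2,4}:  v_{2} + v_{4} = 2·v_{7}  so sig = (2; 2)
  {2,8}:  v_{2} + v_{8} = 2·v_{0}  so sig = (2; 2)
  {3,5}:  v_{3} + v_{5} = 2·v_{8}  so sig = (2; 2)
  {0,1,8}:  v_{0} + v_{1} + v_{8} = v_{3}  so sig = (3; 1)
  {6,8,9}:  v_{6} + v_{8} + v_{9} = v_{5}  so sig = (3; 1)

Signatures (|P|; sorted positive RHS coefficients), sorted:
    |P|=2: 21 collections, coeffs (), (), (), (1), (1), (1), (1), (1), (1), (1,1), (1,1), (1,1), (1,1), (1,1), (1,1), (1,1), (1,2), (1,3), (2), (2), (2)
    |P|=3: 2 collections, coeffs (1), (1)


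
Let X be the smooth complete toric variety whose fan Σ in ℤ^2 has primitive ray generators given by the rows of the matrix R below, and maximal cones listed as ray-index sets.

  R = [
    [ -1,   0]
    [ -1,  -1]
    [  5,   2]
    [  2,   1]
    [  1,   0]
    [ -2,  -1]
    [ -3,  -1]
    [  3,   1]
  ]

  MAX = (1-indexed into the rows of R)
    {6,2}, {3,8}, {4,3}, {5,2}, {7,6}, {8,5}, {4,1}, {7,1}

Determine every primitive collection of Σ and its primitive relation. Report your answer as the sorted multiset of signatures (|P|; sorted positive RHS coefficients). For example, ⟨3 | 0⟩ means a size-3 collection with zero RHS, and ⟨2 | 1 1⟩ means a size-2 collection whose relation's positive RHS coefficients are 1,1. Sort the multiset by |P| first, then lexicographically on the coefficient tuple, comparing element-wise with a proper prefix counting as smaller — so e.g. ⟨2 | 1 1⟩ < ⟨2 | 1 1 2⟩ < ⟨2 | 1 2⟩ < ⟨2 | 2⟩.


20 minimal non-faces of Δ(Σ) (on 8 rays):

  P={1,5}:  v_{1} + v_{5} = 0  so sig = ⟨2 | 0⟩
  P={4,6}:  v_{4} + v_{6} = 0  so sig = ⟨2 | 0⟩
  P={7,8}:  v_{7} + v_{8} = 0  so sig = ⟨2 | 0⟩
  P={1,2}:  v_{1} + v_{2} = v_{6}  so sig = ⟨2 | 1⟩
  P={1,6}:  v_{1} + v_{6} = v_{7}  so sig = ⟨2 | 1⟩
  P={1,8}:  v_{1} + v_{8} = v_{4}  so sig = ⟨2 | 1⟩
  P={2,4}:  v_{2} + v_{4} = v_{5}  so sig = ⟨2 | 1⟩
  P={3,6}:  v_{3} + v_{6} = v_{8}  so sig = ⟨2 | 1⟩
  P={3,7}:  v_{3} + v_{7} = v_{4}  so sig = ⟨2 | 1⟩
  P={4,5}:  v_{4} + v_{5} = v_{8}  so sig = ⟨2 | 1⟩
  P={4,7}:  v_{4} + v_{7} = v_{1}  so sig = ⟨2 | 1⟩
  P={4,8}:  v_{4} + v_{8} = v_{3}  so sig = ⟨2 | 1⟩
  P={5,6}:  v_{5} + v_{6} = v_{2}  so sig = ⟨2 | 1⟩
  P={5,7}:  v_{5} + v_{7} = v_{6}  so sig = ⟨2 | 1⟩
  P={6,8}:  v_{6} + v_{8} = v_{5}  so sig = ⟨2 | 1⟩
  P={2,3}:  v_{2} + v_{3} = v_{5} + v_{8}  so sig = ⟨2 | 1 1⟩
  P={1,3}:  v_{1} + v_{3} = 2·v_{4}  so sig = ⟨2 | 2⟩
  P={2,7}:  v_{2} + v_{7} = 2·v_{6}  so sig = ⟨2 | 2⟩
  P={2,8}:  v_{2} + v_{8} = 2·v_{5}  so sig = ⟨2 | 2⟩
  P={3,5}:  v_{3} + v_{5} = 2·v_{8}  so sig = ⟨2 | 2⟩

Signatures (|P|; sorted positive RHS coefficients), sorted:
[⟨2 | 0⟩, ⟨2 | 0⟩, ⟨2 | 0⟩, ⟨2 | 1⟩, ⟨2 | 1⟩, ⟨2 | 1⟩, ⟨2 | 1⟩, ⟨2 | 1⟩, ⟨2 | 1⟩, ⟨2 | 1⟩, ⟨2 | 1⟩, ⟨2 | 1⟩, ⟨2 | 1⟩, ⟨2 | 1⟩, ⟨2 | 1⟩, ⟨2 | 1 1⟩, ⟨2 | 2⟩, ⟨2 | 2⟩, ⟨2 | 2⟩, ⟨2 | 2⟩]


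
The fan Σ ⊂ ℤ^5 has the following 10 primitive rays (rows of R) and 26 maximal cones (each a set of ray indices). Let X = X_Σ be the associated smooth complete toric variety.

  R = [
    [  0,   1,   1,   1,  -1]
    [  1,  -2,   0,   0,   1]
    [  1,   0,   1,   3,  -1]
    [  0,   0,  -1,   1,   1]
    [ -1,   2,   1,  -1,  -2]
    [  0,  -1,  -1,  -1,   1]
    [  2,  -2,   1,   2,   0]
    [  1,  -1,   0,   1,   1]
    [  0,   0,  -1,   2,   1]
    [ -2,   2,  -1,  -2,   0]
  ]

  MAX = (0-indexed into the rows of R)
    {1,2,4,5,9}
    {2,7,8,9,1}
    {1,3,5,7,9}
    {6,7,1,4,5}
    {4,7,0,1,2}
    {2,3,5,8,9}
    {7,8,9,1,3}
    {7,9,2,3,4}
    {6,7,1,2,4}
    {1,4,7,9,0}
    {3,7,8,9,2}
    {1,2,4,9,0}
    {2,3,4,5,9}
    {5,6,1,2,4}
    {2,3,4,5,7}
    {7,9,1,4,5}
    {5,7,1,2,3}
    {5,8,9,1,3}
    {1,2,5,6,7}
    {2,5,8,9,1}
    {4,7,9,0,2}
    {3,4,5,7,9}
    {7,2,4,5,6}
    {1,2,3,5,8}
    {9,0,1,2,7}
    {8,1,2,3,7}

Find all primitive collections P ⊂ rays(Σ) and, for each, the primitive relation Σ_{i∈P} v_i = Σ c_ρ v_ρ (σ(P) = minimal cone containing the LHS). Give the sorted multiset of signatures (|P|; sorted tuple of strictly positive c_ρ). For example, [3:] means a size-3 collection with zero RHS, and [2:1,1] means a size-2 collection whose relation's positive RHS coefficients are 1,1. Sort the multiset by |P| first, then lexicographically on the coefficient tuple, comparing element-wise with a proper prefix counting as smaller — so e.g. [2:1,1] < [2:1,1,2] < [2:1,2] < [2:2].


Σ has 14 primitive collections:

  P={0,5}:  v_{0} + v_{5} = 0 ; sig = [2:]
  P={6,9}:  v_{6} + v_{9} = 0 ; sig = [2:]
  P={4,8}:  v_{4} + v_{8} = v_{2} + v_{9} ; sig = [2:1,1]
  P={0,3}:  v_{0} + v_{3} = v_{2} + v_{7} + v_{9} ; sig = [2:1,1,1]
  P={3,6}:  v_{3} + v_{6} = v_{2} + v_{5} + v_{7} ; sig = [2:1,1,1]
  P={6,8}:  v_{6} + v_{8} = v_{1} + v_{2} + v_{3} ; sig = [2:1,1,1]
  P={0,6}:  v_{0} + v_{6} = v_{1} + v_{2} + v_{4} + v_{7} ; sig = [2:1,1,1,1]
  P={0,8}:  v_{0} + v_{8} = v_{1} + 2·v_{2} + v_{7} + 2·v_{9} ; sig = [2:1,1,2,2]
  P={1,3,4}:  v_{1} + v_{3} + v_{4} = 0 ; sig = [3:]
  P={5,7,8}:  v_{5} + v_{7} + v_{8} = v_{1} + 2·v_{3} ; sig = [3:1,2]
  P={1,2,3,9}:  v_{1} + v_{2} + v_{3} + v_{9} = v_{8} ; sig = [4:1]
  P={2,5,7,9}:  v_{2} + v_{5} + v_{7} + v_{9} = v_{3} ; sig = [4:1]
  P={1,2,4,5,7}:  v_{1} + v_{2} + v_{4} + v_{5} + v_{7} = v_{6} ; sig = [5:1]
  P={1,2,4,7,9}:  v_{1} + v_{2} + v_{4} + v_{7} + v_{9} = v_{0} ; sig = [5:1]

so the primitive-relation signature multiset is
    |P|=2: 8 collections, coeffs (), (), (1,1), (1,1,1), (1,1,1), (1,1,1), (1,1,1,1), (1,1,2,2)
    |P|=3: 2 collections, coeffs (), (1,2)
    |P|=4: 2 collections, coeffs (1), (1)
    |P|=5: 2 collections, coeffs (1), (1)


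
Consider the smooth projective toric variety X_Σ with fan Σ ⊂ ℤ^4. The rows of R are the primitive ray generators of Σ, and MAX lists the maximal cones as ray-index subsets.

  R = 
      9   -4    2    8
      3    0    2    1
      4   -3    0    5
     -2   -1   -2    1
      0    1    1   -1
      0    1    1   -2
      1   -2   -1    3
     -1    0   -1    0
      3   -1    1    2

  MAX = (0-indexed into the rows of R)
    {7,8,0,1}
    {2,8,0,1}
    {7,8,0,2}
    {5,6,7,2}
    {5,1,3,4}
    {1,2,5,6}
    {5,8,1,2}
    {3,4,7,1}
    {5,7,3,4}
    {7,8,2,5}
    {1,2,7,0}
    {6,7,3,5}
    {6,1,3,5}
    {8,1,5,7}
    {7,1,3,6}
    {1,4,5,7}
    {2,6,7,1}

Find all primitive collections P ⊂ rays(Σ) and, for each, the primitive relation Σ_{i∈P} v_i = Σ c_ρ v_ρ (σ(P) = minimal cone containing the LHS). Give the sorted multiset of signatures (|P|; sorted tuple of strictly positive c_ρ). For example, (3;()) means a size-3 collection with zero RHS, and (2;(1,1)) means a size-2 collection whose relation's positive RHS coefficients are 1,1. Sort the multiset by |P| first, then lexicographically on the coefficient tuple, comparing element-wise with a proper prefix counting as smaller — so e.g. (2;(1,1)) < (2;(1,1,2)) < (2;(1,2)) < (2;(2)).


Σ has 14 primitive collections:

  {3,8}:  v_{3} + v_{8} = v_{6} — sig = (2;(1))
  {4,8}:  v_{4} + v_{8} = v_{1} — sig = (2;(1))
  {6,8}:  v_{6} + v_{8} = v_{2} — sig = (2;(1))
  {2,4}:  v_{2} + v_{4} = v_{1} + v_{6} — sig = (2;(1,1))
  {4,6}:  v_{4} + v_{6} = v_{1} + v_{3} — sig = (2;(1,1))
  {0,3}:  v_{0} + v_{3} = v_{1} + v_{2} + v_{6} + v_{7} — sig = (2;(1,1,1,1))
  {0,4}:  v_{0} + v_{4} = 2·v_{1} + v_{2} + v_{7} — sig = (2;(1,1,2))
  {0,6}:  v_{0} + v_{6} = v_{1} + 2·v_{2} + v_{7} — sig = (2;(1,1,2))
  {2,3}:  v_{2} + v_{3} = 2·v_{6} — sig = (2;(2))
  {0,5}:  v_{0} + v_{5} = 3·v_{8} — sig = (2;(3))
  {1,3,5,7}:  v_{1} + v_{3} + v_{5} + v_{7} = 0 — sig = (4;())
  {1,2,7,8}:  v_{1} + v_{2} + v_{7} + v_{8} = v_{0} — sig = (4;(1))
  {1,5,6,7}:  v_{1} + v_{5} + v_{6} + v_{7} = v_{8} — sig = (4;(1))
  {1,2,5,7}:  v_{1} + v_{2} + v_{5} + v_{7} = 2·v_{8} — sig = (4;(2))

so the primitive-relation signature multiset is
{ (2;(1)) ×3,  (2;(1,1)) ×2,  (2;(1,1,1,1)),  (2;(1,1,2)) ×2,  (2;(2)),  (2;(3)),  (4;()),  (4;(1)) ×2,  (4;(2)) }


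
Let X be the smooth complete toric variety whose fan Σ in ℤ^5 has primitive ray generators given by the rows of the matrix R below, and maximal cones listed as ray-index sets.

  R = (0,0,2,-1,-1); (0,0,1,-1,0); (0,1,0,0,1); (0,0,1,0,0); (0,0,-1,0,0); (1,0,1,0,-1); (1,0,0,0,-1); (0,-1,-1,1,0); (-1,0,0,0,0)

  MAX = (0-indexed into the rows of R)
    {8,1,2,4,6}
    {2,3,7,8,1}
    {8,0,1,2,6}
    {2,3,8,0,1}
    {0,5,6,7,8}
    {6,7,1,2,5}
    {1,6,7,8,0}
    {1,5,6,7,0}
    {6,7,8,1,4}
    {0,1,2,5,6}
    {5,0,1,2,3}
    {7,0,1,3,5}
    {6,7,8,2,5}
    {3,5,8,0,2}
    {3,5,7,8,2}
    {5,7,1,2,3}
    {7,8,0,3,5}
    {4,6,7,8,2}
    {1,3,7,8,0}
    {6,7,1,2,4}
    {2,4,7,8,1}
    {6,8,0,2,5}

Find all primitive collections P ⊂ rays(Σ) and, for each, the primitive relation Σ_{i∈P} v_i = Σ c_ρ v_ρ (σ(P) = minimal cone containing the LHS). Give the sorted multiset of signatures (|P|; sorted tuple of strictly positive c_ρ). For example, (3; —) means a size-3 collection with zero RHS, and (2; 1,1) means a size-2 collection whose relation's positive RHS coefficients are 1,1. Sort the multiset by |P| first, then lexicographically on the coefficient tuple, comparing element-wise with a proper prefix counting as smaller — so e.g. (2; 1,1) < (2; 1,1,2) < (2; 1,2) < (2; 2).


|primitive collections| = 7. Relations:

  {3,4}:  v_{3} + v_{4} = 0 ; sig = (2; —)
  {3,6}:  v_{3} + v_{6} = v_{5} ; sig = (2; 1)
  {4,5}:  v_{4} + v_{5} = v_{6} ; sig = (2; 1)
  {0,4}:  v_{0} + v_{4} = v_{1} + v_{6} + v_{8} ; sig = (2; 1,1,1)
  {0,2,7}:  v_{0} + v_{2} + v_{7} = v_{3} ; sig = (3; 1)
  {1,5,8}:  v_{1} + v_{5} + v_{8} = v_{0} ; sig = (3; 1)
  {1,2,6,7,8}:  v_{1} + v_{2} + v_{6} + v_{7} + v_{8} = 0 ; sig = (5; —)

so the primitive-relation signature multiset is
{ (2; —),  (2; 1) ×2,  (2; 1,1,1),  (3; 1) ×2,  (5; —) }


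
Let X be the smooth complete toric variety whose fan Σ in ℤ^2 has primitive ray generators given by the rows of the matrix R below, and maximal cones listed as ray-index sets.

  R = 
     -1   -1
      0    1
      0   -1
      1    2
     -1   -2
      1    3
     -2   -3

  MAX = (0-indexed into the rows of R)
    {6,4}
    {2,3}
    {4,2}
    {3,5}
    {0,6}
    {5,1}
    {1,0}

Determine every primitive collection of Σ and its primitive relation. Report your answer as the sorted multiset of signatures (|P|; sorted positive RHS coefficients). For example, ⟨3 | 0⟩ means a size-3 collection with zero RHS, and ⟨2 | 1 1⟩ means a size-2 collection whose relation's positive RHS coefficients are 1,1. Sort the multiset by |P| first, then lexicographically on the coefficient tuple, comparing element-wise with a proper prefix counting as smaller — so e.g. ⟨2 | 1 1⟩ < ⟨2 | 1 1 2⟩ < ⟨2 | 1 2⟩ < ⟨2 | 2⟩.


14 collections generate NE(X_Σ); each relation:

  {1,2}:  v_{1} + v_{2} = 0 — sig = ⟨2 | 0⟩
  {3,4}:  v_{3} + v_{4} = 0 — sig = ⟨2 | 0⟩
  {0,2}:  v_{0} + v_{2} = v_{4} — sig = ⟨2 | 1⟩
  {0,3}:  v_{0} + v_{3} = v_{1} — sig = ⟨2 | 1⟩
  {0,4}:  v_{0} + v_{4} = v_{6} — sig = ⟨2 | 1⟩
  {1,3}:  v_{1} + v_{3} = v_{5} — sig = ⟨2 | 1⟩
  {1,4}:  v_{1} + v_{4} = v_{0} — sig = ⟨2 | 1⟩
  {2,5}:  v_{2} + v_{5} = v_{3} — sig = ⟨2 | 1⟩
  {3,6}:  v_{3} + v_{6} = v_{0} — sig = ⟨2 | 1⟩
  {4,5}:  v_{4} + v_{5} = v_{1} — sig = ⟨2 | 1⟩
  {5,6}:  v_{5} + v_{6} = v_{0} + v_{1} — sig = ⟨2 | 1 1⟩
  {0,5}:  v_{0} + v_{5} = 2·v_{1} — sig = ⟨2 | 2⟩
  {1,6}:  v_{1} + v_{6} = 2·v_{0} — sig = ⟨2 | 2⟩
  {2,6}:  v_{2} + v_{6} = 2·v_{4} — sig = ⟨2 | 2⟩

so the primitive-relation signature multiset is
    ⟨2 | 0⟩
    ⟨2 | 0⟩
    ⟨2 | 1⟩
    ⟨2 | 1⟩
    ⟨2 | 1⟩
    ⟨2 | 1⟩
    ⟨2 | 1⟩
    ⟨2 | 1⟩
    ⟨2 | 1⟩
    ⟨2 | 1⟩
    ⟨2 | 1 1⟩
    ⟨2 | 2⟩
    ⟨2 | 2⟩
    ⟨2 | 2⟩


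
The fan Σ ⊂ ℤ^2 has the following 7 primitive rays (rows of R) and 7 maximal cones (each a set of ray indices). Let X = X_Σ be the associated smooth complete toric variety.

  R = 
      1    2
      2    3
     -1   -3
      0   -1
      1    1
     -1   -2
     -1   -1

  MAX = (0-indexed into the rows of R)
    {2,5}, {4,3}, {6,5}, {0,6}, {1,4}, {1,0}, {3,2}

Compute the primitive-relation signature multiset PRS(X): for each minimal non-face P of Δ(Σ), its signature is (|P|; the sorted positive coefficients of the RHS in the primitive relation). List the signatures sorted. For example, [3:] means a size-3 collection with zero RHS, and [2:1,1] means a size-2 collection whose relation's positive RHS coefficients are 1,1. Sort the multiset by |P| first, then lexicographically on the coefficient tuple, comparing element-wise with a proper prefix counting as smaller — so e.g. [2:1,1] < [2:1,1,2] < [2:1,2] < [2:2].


Minimal non-faces — 14 found among 7 rays, 7 max cones:

  P = {0,5}:  v_{0} + v_{5} = 0  →  sig = [2:]
  P = {4,6}:  v_{4} + v_{6} = 0  →  sig = [2:]
  P = {0,2}:  v_{0} + v_{2} = v_{3}  →  sig = [2:1]
  P = {0,3}:  v_{0} + v_{3} = v_{4}  →  sig = [2:1]
  P = {0,4}:  v_{0} + v_{4} = v_{1}  →  sig = [2:1]
  P = {1,5}:  v_{1} + v_{5} = v_{4}  →  sig = [2:1]
  P = {1,6}:  v_{1} + v_{6} = v_{0}  →  sig = [2:1]
  P = {3,5}:  v_{3} + v_{5} = v_{2}  →  sig = [2:1]
  P = {3,6}:  v_{3} + v_{6} = v_{5}  →  sig = [2:1]
  P = {4,5}:  v_{4} + v_{5} = v_{3}  →  sig = [2:1]
  P = {1,2}:  v_{1} + v_{2} = v_{3} + v_{4}  →  sig = [2:1,1]
  P = {1,3}:  v_{1} + v_{3} = 2·v_{4}  →  sig = [2:2]
  P = {2,4}:  v_{2} + v_{4} = 2·v_{3}  →  sig = [2:2]
  P = {2,6}:  v_{2} + v_{6} = 2·v_{5}  →  sig = [2:2]

so the primitive-relation signature multiset is
{ [2:] ×2,  [2:1] ×8,  [2:1,1],  [2:2] ×3 }


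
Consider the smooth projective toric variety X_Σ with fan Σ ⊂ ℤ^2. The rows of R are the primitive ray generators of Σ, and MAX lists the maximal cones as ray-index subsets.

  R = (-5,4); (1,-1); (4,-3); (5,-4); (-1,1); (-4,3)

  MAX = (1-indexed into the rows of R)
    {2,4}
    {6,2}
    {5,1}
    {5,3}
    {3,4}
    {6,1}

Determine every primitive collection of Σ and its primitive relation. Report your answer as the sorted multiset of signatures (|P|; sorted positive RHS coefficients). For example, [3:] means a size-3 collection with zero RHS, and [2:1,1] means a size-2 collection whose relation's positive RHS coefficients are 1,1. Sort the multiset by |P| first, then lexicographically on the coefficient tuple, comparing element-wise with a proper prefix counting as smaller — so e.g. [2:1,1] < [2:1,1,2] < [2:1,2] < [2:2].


9 minimal non-faces of Δ(Σ) (on 6 rays):

  P={1,4}:  v_{1} + v_{4} = 0  →  sig = [2:]
  P={2,5}:  v_{2} + v_{5} = 0  →  sig = [2:]
  P={3,6}:  v_{3} + v_{6} = 0  →  sig = [2:]
  P={1,2}:  v_{1} + v_{2} = v_{6}  →  sig = [2:1]
  P={1,3}:  v_{1} + v_{3} = v_{5}  →  sig = [2:1]
  P={2,3}:  v_{2} + v_{3} = v_{4}  →  sig = [2:1]
  P={4,5}:  v_{4} + v_{5} = v_{3}  →  sig = [2:1]
  P={4,6}:  v_{4} + v_{6} = v_{2}  →  sig = [2:1]
  P={5,6}:  v_{5} + v_{6} = v_{1}  →  sig = [2:1]

Hence PRS(X_Σ) =
[[2:], [2:], [2:], [2:1], [2:1], [2:1], [2:1], [2:1], [2:1]]


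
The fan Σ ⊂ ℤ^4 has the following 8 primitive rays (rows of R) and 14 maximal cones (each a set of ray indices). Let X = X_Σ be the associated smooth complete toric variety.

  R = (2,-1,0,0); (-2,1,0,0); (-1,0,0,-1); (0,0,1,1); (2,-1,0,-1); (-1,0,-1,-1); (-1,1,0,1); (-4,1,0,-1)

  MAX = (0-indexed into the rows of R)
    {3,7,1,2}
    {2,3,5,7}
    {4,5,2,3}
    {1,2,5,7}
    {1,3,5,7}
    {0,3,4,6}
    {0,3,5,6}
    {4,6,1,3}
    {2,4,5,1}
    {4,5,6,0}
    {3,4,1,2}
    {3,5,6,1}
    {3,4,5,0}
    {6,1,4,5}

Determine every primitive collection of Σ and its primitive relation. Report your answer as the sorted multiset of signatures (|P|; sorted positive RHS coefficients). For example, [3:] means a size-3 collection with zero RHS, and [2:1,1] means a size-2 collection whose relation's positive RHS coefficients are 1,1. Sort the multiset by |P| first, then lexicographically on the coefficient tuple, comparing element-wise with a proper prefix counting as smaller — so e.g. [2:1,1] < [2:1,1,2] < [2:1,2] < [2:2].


Σ has 9 primitive collections:

  • {0,1}:  v_{0} + v_{1} = 0  ⟹  sig = [2:]
  • {2,6}:  v_{2} + v_{6} = v_{1}  ⟹  sig = [2:1]
  • {0,2}:  v_{0} + v_{2} = v_{3} + v_{4} + v_{5}  ⟹  sig = [2:1,1,1]
  • {0,7}:  v_{0} + v_{7} = v_{2} + v_{3} + v_{5}  ⟹  sig = [2:1,1,1]
  • {6,7}:  v_{6} + v_{7} = 2·v_{1} + v_{3} + v_{5}  ⟹  sig = [2:1,1,2]
  • {4,7}:  v_{4} + v_{7} = 2·v_{2}  ⟹  sig = [2:2]
  • {3,4,5,6}:  v_{3} + v_{4} + v_{5} + v_{6} = 0  ⟹  sig = [4:]
  • {1,2,3,5}:  v_{1} + v_{2} + v_{3} + v_{5} = v_{7}  ⟹  sig = [4:1]
  • {1,3,4,5}:  v_{1} + v_{3} + v_{4} + v_{5} = v_{2}  ⟹  sig = [4:1]

Hence PRS(X_Σ) =
    [2:]
    [2:1]
    [2:1,1,1]
    [2:1,1,1]
    [2:1,1,2]
    [2:2]
    [4:]
    [4:1]
    [4:1]


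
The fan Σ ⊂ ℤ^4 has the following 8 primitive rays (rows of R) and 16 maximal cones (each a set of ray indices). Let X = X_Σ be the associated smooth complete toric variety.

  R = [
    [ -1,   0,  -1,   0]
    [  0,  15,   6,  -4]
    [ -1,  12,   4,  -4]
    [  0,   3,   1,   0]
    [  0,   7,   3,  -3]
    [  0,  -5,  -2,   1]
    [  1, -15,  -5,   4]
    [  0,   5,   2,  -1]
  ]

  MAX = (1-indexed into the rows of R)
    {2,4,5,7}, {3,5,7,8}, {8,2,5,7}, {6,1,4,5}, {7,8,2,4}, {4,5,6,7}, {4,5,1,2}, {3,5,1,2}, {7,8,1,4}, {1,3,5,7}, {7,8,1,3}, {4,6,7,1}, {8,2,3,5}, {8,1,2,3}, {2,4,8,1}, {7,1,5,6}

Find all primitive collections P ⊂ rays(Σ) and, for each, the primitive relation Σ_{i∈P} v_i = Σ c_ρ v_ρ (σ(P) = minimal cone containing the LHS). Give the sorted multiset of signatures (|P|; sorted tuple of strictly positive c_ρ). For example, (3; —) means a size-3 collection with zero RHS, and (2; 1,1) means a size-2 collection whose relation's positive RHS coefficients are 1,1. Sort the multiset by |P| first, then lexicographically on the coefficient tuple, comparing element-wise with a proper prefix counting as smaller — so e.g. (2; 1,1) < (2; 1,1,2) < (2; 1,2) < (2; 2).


9 minimal non-faces of Δ(Σ) (on 8 rays):

  P = {6,8}:  v_{6} + v_{8} = 0  ⇒ sig = (2; —)
  P = {2,6}:  v_{2} + v_{6} = v_{4} + v_{5}  ⇒ sig = (2; 1,1)
  P = {3,4}:  v_{3} + v_{4} = v_{1} + v_{2}  ⇒ sig = (2; 1,1)
  P = {3,6}:  v_{3} + v_{6} = v_{1} + v_{5}  ⇒ sig = (2; 1,1)
  P = {1,2,7}:  v_{1} + v_{2} + v_{7} = 0  ⇒ sig = (3; —)
  P = {1,5,8}:  v_{1} + v_{5} + v_{8} = v_{3}  ⇒ sig = (3; 1)
  P = {4,5,8}:  v_{4} + v_{5} + v_{8} = v_{2}  ⇒ sig = (3; 1)
  P = {2,3,7}:  v_{2} + v_{3} + v_{7} = v_{5} + v_{8}  ⇒ sig = (3; 1,1)
  P = {1,4,5,7}:  v_{1} + v_{4} + v_{5} + v_{7} = v_{6}  ⇒ sig = (4; 1)

Hence PRS(X_Σ) =
[(2; —), (2; 1,1), (2; 1,1), (2; 1,1), (3; —), (3; 1), (3; 1), (3; 1,1), (4; 1)]


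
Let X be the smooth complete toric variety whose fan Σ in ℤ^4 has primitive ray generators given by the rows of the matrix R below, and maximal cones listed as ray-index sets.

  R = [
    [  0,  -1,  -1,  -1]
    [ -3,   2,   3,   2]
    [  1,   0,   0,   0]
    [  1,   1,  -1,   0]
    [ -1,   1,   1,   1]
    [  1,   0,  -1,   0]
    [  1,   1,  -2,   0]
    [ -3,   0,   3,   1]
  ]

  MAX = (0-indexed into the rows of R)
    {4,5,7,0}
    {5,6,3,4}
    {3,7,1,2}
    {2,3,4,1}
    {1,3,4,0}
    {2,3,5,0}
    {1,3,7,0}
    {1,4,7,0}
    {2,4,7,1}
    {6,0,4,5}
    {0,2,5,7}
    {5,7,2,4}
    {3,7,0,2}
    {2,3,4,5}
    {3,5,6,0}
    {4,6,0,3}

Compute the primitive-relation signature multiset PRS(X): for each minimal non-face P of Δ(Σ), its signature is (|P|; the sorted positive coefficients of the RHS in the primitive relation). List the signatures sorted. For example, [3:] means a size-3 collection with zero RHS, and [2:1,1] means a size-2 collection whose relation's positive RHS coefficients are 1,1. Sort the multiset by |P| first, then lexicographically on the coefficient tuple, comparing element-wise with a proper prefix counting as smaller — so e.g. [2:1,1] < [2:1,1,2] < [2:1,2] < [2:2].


Σ has 9 primitive collections:

  P={2,6}:  v_{2} + v_{6} = v_{3} + v_{5}  so sig = [2:1,1]
  P={1,6}:  v_{1} + v_{6} = v_{0} + v_{3} + 3·v_{4}  so sig = [2:1,1,3]
  P={6,7}:  v_{6} + v_{7} = v_{0} + 2·v_{4}  so sig = [2:1,2]
  P={1,5}:  v_{1} + v_{5} = 2·v_{4}  so sig = [2:2]
  P={0,2,4}:  v_{0} + v_{2} + v_{4} = 0  so sig = [3:]
  P={3,4,7}:  v_{3} + v_{4} + v_{7} = v_{1}  so sig = [3:1]
  P={3,5,7}:  v_{3} + v_{5} + v_{7} = v_{4}  so sig = [3:1]
  P={0,1,2}:  v_{0} + v_{1} + v_{2} = v_{3} + v_{7}  so sig = [3:1,1]
  P={0,3,4,5}:  v_{0} + v_{3} + v_{4} + v_{5} = v_{6}  so sig = [4:1]

Sorted signature multiset PRS(X):
    [2:1,1]
    [2:1,1,3]
    [2:1,2]
    [2:2]
    [3:]
    [3:1]
    [3:1]
    [3:1,1]
    [4:1]


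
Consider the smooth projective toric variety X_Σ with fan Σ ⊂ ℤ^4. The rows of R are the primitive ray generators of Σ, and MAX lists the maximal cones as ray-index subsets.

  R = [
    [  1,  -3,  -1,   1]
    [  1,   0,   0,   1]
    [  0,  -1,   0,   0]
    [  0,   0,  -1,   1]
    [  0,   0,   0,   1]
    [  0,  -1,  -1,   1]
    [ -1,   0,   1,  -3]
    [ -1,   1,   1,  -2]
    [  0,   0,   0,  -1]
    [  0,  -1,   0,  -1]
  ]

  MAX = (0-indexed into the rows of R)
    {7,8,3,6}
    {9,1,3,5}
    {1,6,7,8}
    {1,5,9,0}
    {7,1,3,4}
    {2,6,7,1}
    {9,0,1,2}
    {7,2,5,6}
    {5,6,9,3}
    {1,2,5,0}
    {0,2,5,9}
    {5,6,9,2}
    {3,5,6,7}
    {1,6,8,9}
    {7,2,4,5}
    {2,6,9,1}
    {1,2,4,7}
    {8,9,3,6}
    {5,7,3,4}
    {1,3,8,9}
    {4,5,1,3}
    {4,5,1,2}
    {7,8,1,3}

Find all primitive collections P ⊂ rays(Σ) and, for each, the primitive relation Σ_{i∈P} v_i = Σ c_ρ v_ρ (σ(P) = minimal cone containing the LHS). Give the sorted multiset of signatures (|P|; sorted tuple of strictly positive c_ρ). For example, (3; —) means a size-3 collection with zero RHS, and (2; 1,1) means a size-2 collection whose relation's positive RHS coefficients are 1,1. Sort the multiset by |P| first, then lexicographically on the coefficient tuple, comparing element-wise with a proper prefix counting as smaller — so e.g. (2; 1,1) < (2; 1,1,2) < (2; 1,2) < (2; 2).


Primitive collections (16):

  P={4,8}:  v_{4} + v_{8} = 0  so sig = (2; —)
  P={2,3}:  v_{2} + v_{3} = v_{5}  so sig = (2; 1)
  P={2,8}:  v_{2} + v_{8} = v_{9}  so sig = (2; 1)
  P={4,9}:  v_{4} + v_{9} = v_{2}  so sig = (2; 1)
  P={7,9}:  v_{7} + v_{9} = v_{6}  so sig = (2; 1)
  P={0,7}:  v_{0} + v_{7} = v_{2} + v_{9}  so sig = (2; 1,1)
  P={4,6}:  v_{4} + v_{6} = v_{2} + v_{7}  so sig = (2; 1,1)
  P={5,8}:  v_{5} + v_{8} = v_{3} + v_{9}  so sig = (2; 1,1)
  P={0,3}:  v_{0} + v_{3} = v_{1} + 2·v_{5} + v_{9}  so sig = (2; 1,1,2)
  P={0,4}:  v_{0} + v_{4} = v_{1} + 2·v_{2} + v_{5}  so sig = (2; 1,1,2)
  P={0,8}:  v_{0} + v_{8} = v_{1} + v_{5} + 2·v_{9}  so sig = (2; 1,1,2)
  P={0,6}:  v_{0} + v_{6} = v_{2} + 2·v_{9}  so sig = (2; 1,2)
  P={1,5,7}:  v_{1} + v_{5} + v_{7} = 0  so sig = (3; —)
  P={1,3,6}:  v_{1} + v_{3} + v_{6} = v_{8}  so sig = (3; 1)
  P={1,5,6}:  v_{1} + v_{5} + v_{6} = v_{9}  so sig = (3; 1)
  P={1,2,5,9}:  v_{1} + v_{2} + v_{5} + v_{9} = v_{0}  so sig = (4; 1)

Sorted signature multiset PRS(X):
[(2; —), (2; 1), (2; 1), (2; 1), (2; 1), (2; 1,1), (2; 1,1), (2; 1,1), (2; 1,1,2), (2; 1,1,2), (2; 1,1,2), (2; 1,2), (3; —), (3; 1), (3; 1), (4; 1)]


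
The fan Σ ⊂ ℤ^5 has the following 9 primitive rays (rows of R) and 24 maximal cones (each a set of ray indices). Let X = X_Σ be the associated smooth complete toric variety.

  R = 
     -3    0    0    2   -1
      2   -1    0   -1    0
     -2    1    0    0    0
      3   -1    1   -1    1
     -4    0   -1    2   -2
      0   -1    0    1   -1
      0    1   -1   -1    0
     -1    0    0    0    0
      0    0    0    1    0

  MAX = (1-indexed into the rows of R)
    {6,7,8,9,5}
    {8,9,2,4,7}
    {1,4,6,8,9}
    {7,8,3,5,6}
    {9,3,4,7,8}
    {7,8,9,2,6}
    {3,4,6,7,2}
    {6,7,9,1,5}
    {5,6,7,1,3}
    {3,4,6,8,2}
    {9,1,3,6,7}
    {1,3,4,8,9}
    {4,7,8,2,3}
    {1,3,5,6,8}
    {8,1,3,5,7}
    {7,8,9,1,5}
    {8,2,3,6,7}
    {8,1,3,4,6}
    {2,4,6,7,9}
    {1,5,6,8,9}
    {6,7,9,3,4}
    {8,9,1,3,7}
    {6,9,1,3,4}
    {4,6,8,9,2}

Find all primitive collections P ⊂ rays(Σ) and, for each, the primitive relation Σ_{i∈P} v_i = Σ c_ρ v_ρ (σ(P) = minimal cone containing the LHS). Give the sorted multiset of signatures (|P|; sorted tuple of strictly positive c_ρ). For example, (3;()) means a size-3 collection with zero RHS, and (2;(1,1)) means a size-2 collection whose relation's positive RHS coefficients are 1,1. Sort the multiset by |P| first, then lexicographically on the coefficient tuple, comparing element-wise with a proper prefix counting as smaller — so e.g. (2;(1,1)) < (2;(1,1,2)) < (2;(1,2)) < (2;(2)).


Primitive collections (9):

  • {1,2}:  v_{1} + v_{2} = v_{6} + v_{8}  so sig = (2;(1,1))
  • {4,5}:  v_{4} + v_{5} = v_{6} + v_{8}  so sig = (2;(1,1))
  • {2,5}:  v_{2} + v_{5} = 2·v_{6} + v_{7} + 2·v_{8}  so sig = (2;(1,2,2))
  • {1,4,7}:  v_{1} + v_{4} + v_{7} = 0  so sig = (3;())
  • {2,3,9}:  v_{2} + v_{3} + v_{9} = 0  so sig = (3;())
  • {3,5,9}:  v_{3} + v_{5} + v_{9} = 2·v_{1} + v_{7}  so sig = (3;(1,2))
  • {1,6,7,8}:  v_{1} + v_{6} + v_{7} + v_{8} = v_{5}  so sig = (4;(1))
  • {3,6,8,9}:  v_{3} + v_{6} + v_{8} + v_{9} = v_{1}  so sig = (4;(1))
  • {4,6,7,8}:  v_{4} + v_{6} + v_{7} + v_{8} = v_{2}  so sig = (4;(1))

Hence PRS(X_Σ) =
    (2;(1,1))
    (2;(1,1))
    (2;(1,2,2))
    (3;())
    (3;())
    (3;(1,2))
    (4;(1))
    (4;(1))
    (4;(1))


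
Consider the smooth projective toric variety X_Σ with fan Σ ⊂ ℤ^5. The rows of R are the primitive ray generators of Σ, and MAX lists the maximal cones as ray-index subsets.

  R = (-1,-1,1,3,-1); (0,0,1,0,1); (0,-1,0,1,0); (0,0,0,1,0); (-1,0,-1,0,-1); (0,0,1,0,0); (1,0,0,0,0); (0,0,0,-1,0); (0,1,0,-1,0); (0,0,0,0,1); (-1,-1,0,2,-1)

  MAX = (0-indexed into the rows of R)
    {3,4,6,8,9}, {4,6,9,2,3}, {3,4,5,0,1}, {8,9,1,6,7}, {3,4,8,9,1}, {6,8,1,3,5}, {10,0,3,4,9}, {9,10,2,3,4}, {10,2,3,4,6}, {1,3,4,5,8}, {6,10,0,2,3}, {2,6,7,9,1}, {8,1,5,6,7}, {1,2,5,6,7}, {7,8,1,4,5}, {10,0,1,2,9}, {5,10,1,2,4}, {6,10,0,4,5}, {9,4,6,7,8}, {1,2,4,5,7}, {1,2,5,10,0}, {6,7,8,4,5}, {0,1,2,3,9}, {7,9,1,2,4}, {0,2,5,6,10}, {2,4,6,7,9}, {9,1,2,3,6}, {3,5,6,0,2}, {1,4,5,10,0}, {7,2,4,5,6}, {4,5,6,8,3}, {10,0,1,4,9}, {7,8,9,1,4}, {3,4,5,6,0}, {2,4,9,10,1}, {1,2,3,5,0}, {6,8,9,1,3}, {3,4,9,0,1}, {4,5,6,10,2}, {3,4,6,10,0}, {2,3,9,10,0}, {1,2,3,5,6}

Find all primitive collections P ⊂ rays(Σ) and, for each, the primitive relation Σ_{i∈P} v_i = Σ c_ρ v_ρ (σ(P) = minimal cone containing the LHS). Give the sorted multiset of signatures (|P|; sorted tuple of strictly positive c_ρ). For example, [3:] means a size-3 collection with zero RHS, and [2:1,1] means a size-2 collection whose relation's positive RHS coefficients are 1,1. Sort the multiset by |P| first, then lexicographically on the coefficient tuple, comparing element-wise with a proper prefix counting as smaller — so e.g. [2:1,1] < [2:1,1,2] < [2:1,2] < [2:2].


Δ(Σ) — 11 vertices, 17 min non-faces:

  P={2,8}:  v_{2} + v_{8} = 0  ⇒ sig = [2:]
  P={3,7}:  v_{3} + v_{7} = 0  ⇒ sig = [2:]
  P={5,9}:  v_{5} + v_{9} = v_{1}  ⇒ sig = [2:1]
  P={0,7}:  v_{0} + v_{7} = v_{5} + v_{10}  ⇒ sig = [2:1,1]
  P={7,10}:  v_{7} + v_{10} = v_{2} + v_{4} + v_{5}  ⇒ sig = [2:1,1,1]
  P={8,10}:  v_{8} + v_{10} = v_{3} + v_{4} + v_{5}  ⇒ sig = [2:1,1,1]
  P={0,8}:  v_{0} + v_{8} = 2·v_{3} + v_{4} + 2·v_{5}  ⇒ sig = [2:1,2,2]
  P={1,4,6}:  v_{1} + v_{4} + v_{6} = 0  ⇒ sig = [3:]
  P={3,5,10}:  v_{3} + v_{5} + v_{10} = v_{0}  ⇒ sig = [3:1]
  P={1,3,10}:  v_{1} + v_{3} + v_{10} = v_{0} + v_{9}  ⇒ sig = [3:1,1]
  P={6,9,10}:  v_{6} + v_{9} + v_{10} = v_{2} + v_{3}  ⇒ sig = [3:1,1]
  P={1,6,10}:  v_{1} + v_{6} + v_{10} = v_{2} + v_{3} + v_{5}  ⇒ sig = [3:1,1,1]
  P={0,6,9}:  v_{0} + v_{6} + v_{9} = v_{2} + 2·v_{3} + v_{5}  ⇒ sig = [3:1,1,2]
  P={0,1,6}:  v_{0} + v_{1} + v_{6} = v_{2} + 2·v_{3} + 2·v_{5}  ⇒ sig = [3:1,2,2]
  P={0,2,4}:  v_{0} + v_{2} + v_{4} = 2·v_{10}  ⇒ sig = [3:2]
  P={2,3,4,5}:  v_{2} + v_{3} + v_{4} + v_{5} = v_{10}  ⇒ sig = [4:1]
  P={1,2,3,4}:  v_{1} + v_{2} + v_{3} + v_{4} = v_{9} + v_{10}  ⇒ sig = [4:1,1]

so the primitive-relation signature multiset is
    [2:]
    [2:]
    [2:1]
    [2:1,1]
    [2:1,1,1]
    [2:1,1,1]
    [2:1,2,2]
    [3:]
    [3:1]
    [3:1,1]
    [3:1,1]
    [3:1,1,1]
    [3:1,1,2]
    [3:1,2,2]
    [3:2]
    [4:1]
    [4:1,1]


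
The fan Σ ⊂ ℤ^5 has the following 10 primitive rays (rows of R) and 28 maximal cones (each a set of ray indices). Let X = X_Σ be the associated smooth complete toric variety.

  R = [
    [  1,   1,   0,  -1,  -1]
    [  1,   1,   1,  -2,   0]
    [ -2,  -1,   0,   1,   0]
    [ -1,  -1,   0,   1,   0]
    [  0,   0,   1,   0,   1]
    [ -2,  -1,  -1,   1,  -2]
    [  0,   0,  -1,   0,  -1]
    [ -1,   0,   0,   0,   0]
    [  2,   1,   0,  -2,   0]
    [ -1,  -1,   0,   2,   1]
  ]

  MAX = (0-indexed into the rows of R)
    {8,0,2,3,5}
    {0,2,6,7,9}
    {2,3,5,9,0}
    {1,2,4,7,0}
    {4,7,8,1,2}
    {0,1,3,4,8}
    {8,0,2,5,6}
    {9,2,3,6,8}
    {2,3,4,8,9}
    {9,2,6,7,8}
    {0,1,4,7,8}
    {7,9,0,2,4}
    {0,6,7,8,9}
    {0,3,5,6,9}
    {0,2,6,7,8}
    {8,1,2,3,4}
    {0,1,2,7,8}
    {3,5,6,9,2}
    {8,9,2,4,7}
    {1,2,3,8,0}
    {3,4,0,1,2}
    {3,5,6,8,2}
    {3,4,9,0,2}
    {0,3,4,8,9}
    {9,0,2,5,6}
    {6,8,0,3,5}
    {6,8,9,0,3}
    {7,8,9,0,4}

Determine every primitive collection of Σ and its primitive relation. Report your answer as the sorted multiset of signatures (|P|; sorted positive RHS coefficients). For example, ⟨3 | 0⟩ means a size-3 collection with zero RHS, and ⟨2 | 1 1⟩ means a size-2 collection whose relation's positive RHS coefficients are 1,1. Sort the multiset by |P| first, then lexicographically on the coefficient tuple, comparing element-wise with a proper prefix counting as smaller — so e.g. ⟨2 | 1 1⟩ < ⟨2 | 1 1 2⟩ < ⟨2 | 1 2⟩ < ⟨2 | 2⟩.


Δ(Σ) — 10 vertices, 11 min non-faces:

  • {4,6}:  v_{4} + v_{6} = 0 ; sig = ⟨2 | 0⟩
  • {1,9}:  v_{1} + v_{9} = v_{4} ; sig = ⟨2 | 1⟩
  • {3,7}:  v_{3} + v_{7} = v_{2} ; sig = ⟨2 | 1⟩
  • {1,6}:  v_{1} + v_{6} = v_{0} + v_{2} + v_{8} ; sig = ⟨2 | 1 1 1⟩
  • {4,5}:  v_{4} + v_{5} = v_{0} + v_{2} + v_{3} ; sig = ⟨2 | 1 1 1⟩
  • {5,7}:  v_{5} + v_{7} = v_{0} + 2·v_{2} + v_{6} ; sig = ⟨2 | 1 1 2⟩
  • {1,5}:  v_{1} + v_{5} = 2·v_{0} + 2·v_{2} + v_{3} + v_{8} ; sig = ⟨2 | 1 1 2 2⟩
  • {5,8,9}:  v_{5} + v_{8} + v_{9} = v_{3} + v_{6} ; sig = ⟨3 | 1 1⟩
  • {0,2,8,9}:  v_{0} + v_{2} + v_{8} + v_{9} = 0 ; sig = ⟨4 | 0⟩
  • {0,2,3,6}:  v_{0} + v_{2} + v_{3} + v_{6} = v_{5} ; sig = ⟨4 | 1⟩
  • {0,2,4,8}:  v_{0} + v_{2} + v_{4} + v_{8} = v_{1} ; sig = ⟨4 | 1⟩

so the primitive-relation signature multiset is
[⟨2 | 0⟩, ⟨2 | 1⟩, ⟨2 | 1⟩, ⟨2 | 1 1 1⟩, ⟨2 | 1 1 1⟩, ⟨2 | 1 1 2⟩, ⟨2 | 1 1 2 2⟩, ⟨3 | 1 1⟩, ⟨4 | 0⟩, ⟨4 | 1⟩, ⟨4 | 1⟩]


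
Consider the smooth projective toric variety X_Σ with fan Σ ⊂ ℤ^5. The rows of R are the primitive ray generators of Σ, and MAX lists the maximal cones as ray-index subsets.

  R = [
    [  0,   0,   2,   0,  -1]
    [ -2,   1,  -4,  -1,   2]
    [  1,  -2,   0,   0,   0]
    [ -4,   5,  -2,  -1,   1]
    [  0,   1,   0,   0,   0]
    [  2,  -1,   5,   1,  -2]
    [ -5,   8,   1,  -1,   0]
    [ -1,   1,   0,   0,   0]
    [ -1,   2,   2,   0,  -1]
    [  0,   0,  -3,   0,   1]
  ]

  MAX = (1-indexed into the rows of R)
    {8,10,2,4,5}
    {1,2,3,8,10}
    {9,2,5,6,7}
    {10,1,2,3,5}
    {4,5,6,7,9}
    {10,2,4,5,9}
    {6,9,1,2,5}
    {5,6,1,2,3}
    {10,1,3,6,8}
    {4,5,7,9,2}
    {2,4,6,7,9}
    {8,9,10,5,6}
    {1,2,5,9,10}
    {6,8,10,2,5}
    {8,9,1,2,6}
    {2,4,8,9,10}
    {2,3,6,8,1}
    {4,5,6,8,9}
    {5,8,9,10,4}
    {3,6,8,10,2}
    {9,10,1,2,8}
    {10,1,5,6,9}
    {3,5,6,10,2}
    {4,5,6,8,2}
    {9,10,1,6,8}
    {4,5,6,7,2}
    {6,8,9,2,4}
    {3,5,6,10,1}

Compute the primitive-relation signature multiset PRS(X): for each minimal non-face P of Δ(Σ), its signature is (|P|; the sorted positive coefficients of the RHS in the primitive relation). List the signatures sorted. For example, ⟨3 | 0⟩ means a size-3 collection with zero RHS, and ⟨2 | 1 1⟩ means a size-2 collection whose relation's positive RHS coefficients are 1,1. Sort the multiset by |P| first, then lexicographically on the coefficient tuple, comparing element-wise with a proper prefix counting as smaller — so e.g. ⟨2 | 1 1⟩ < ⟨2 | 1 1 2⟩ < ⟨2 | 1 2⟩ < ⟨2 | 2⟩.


Σ has 14 primitive collections:

  P = {3,9}:  v_{3} + v_{9} = v_{1}  ⟹  sig = ⟨2 | 1⟩
  P = {3,4}:  v_{3} + v_{4} = v_{2} + v_{9}  ⟹  sig = ⟨2 | 1 1⟩
  P = {7,10}:  v_{7} + v_{10} = v_{4} + 2·v_{5} + v_{8}  ⟹  sig = ⟨2 | 1 1 2⟩
  P = {3,7}:  v_{3} + v_{7} = 2·v_{2} + v_{5} + v_{6} + 2·v_{9}  ⟹  sig = ⟨2 | 1 1 2 2⟩
  P = {1,7}:  v_{1} + v_{7} = 2·v_{2} + v_{5} + v_{6} + 3·v_{9}  ⟹  sig = ⟨2 | 1 1 2 3⟩
  P = {1,4}:  v_{1} + v_{4} = v_{2} + 2·v_{9}  ⟹  sig = ⟨2 | 1 2⟩
  P = {7,8}:  v_{7} + v_{8} = 2·v_{4} + v_{6}  ⟹  sig = ⟨2 | 1 2⟩
  P = {3,5,8}:  v_{3} + v_{5} + v_{8} = 0  ⟹  sig = ⟨3 | 0⟩
  P = {1,5,8}:  v_{1} + v_{5} + v_{8} = v_{9}  ⟹  sig = ⟨3 | 1⟩
  P = {4,6,10}:  v_{4} + v_{6} + v_{10} = 2·v_{5} + 2·v_{8}  ⟹  sig = ⟨3 | 2 2⟩
  P = {1,2,6,10}:  v_{1} + v_{2} + v_{6} + v_{10} = 0  ⟹  sig = ⟨4 | 0⟩
  P = {2,5,8,9}:  v_{2} + v_{5} + v_{8} + v_{9} = v_{4}  ⟹  sig = ⟨4 | 1⟩
  P = {2,6,9,10}:  v_{2} + v_{6} + v_{9} + v_{10} = v_{5} + v_{8}  ⟹  sig = ⟨4 | 1 1⟩
  P = {2,4,5,6,9}:  v_{2} + v_{4} + v_{5} + v_{6} + v_{9} = v_{7}  ⟹  sig = ⟨5 | 1⟩

Signatures (|P|; sorted positive RHS coefficients), sorted:
[⟨2 | 1⟩, ⟨2 | 1 1⟩, ⟨2 | 1 1 2⟩, ⟨2 | 1 1 2 2⟩, ⟨2 | 1 1 2 3⟩, ⟨2 | 1 2⟩, ⟨2 | 1 2⟩, ⟨3 | 0⟩, ⟨3 | 1⟩, ⟨3 | 2 2⟩, ⟨4 | 0⟩, ⟨4 | 1⟩, ⟨4 | 1 1⟩, ⟨5 | 1⟩]
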